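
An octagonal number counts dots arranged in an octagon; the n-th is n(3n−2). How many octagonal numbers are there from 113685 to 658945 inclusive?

275

The n-th octagonal number is n(3n−2).
Smallest index with value ≥ 113685: n = 195 (giving 113685).
Largest index with value ≤ 658945: n = 469 (giving 658945).
Indices 195 through 469: 275 terms.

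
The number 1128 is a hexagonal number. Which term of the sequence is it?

24

Set n(2n−1) = 1128, giving 2n² − n − 1128 = 0.
The discriminant is 1 + 8·1128 = 9025, and √9025 = 95.
So n = (1 + 95) / 4 = 96/4 = 24.
Check: 24·(2·24 − 1) = 1128. ✓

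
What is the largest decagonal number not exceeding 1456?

1387

Solve n(4n−3) ≤ 1456 for integer n.
n = 19 gives 1387 ≤ 1456, while n = 20 gives 1540 > 1456; so the answer is 1387.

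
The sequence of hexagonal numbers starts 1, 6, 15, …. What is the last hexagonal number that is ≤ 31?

28

Solve n(2n−1) ≤ 31 for integer n.
n = 4 gives 28 ≤ 31, while n = 5 gives 45 > 31; so the answer is 28.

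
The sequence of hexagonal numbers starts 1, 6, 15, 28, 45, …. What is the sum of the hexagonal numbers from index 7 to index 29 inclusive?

Σ i(2i−1) = 2Σi² − Σi over i = 7..29.
Σi = 435 − 21 = 414 and Σi² = 8555 − 91 = 8464.
2·8464 − 1·414 = 16514.

16514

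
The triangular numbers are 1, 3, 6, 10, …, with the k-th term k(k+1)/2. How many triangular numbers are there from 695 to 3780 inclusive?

50

The n-th triangular number is n(n+1)/2.
Smallest index with value ≥ 695: n = 37 (giving 703).
Largest index with value ≤ 3780: n = 86 (giving 3741).
Indices 37 through 86: 50 terms.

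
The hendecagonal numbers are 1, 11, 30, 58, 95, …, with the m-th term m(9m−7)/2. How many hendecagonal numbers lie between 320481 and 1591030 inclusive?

The n-th hendecagonal number is n(9n−7)/2.
Smallest index with value ≥ 320481: n = 268 (giving 322270).
Largest index with value ≤ 1591030: n = 595 (giving 1591030).
Indices 268 through 595: 328 terms.

328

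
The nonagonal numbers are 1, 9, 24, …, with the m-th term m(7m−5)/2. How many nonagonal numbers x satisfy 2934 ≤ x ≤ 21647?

The n-th nonagonal number is n(7n−5)/2.
Smallest index with value ≥ 2934: n = 30 (giving 3075).
Largest index with value ≤ 21647: n = 79 (giving 21646).
Indices 30 through 79: 50 terms.

50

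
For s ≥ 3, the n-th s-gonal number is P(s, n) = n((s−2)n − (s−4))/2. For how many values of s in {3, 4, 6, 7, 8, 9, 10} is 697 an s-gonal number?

s = 3: P(3, 36) = 666 and P(3, 37) = 703; 697 is not s-gonal.
s = 4: P(4, 26) = 676 and P(4, 27) = 729; 697 is not s-gonal.
s = 6: P(6, 18) = 630 and P(6, 19) = 703; 697 is not s-gonal.
s = 7: P(7, 17) = 697. ✓
s = 8: P(8, 15) = 645 and P(8, 16) = 736; 697 is not s-gonal.
s = 9: P(9, 14) = 651 and P(9, 15) = 750; 697 is not s-gonal.
s = 10: P(10, 13) = 637 and P(10, 14) = 742; 697 is not s-gonal.
Hits: s ∈ {7} → 1.

1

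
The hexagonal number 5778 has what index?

Set n(2n−1) = 5778, giving 2n² − n − 5778 = 0.
The discriminant is 1 + 8·5778 = 46225, and √46225 = 215.
So n = (1 + 215) / 4 = 216/4 = 54.

54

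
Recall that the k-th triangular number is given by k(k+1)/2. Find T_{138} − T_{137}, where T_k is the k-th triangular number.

Consecutive triangular numbers differ by n: T_{138} − T_{137} = 138.

138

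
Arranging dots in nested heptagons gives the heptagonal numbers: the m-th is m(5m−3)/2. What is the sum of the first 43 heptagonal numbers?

67166

Σ i(5i−3)/2 = (5Σi² − 3Σi) / 2 over i = 1..43.
Σi = 946 and Σi² = 27434.
(5·27434 − 3·946) / 2 = 134332/2 = 67166.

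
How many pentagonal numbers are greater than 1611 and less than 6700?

34

The n-th pentagonal number is n(3n−1)/2.
Smallest index with value > 1611: n = 33 (giving 1617).
Largest index with value < 6700: n = 66 (giving 6501).
Indices 33 through 66: 34 terms.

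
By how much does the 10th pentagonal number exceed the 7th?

75

10·(3·10 − 1)/2 = 145 and 7·(3·7 − 1)/2 = 70.
Difference: 145 − 70 = 75.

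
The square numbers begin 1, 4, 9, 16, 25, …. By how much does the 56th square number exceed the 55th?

111

n² − (n−1)² = 2n − 1, so 56² − 55² = 2·56 − 1 = 111.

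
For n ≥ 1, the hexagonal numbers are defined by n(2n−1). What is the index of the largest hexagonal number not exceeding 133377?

Solve n(2n−1) ≤ 133377 for integer n.
n = 258 gives 132870 ≤ 133377, while n = 259 gives 133903 > 133377; so the answer is index 258.

258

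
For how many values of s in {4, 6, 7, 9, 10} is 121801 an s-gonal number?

s = 4: P(4, 349) = 121801. ✓
s = 6: P(6, 247) = 121771 and P(6, 248) = 122760; 121801 is not s-gonal.
s = 7: P(7, 221) = 121771 and P(7, 222) = 122877; 121801 is not s-gonal.
s = 9: P(9, 186) = 120621 and P(9, 187) = 121924; 121801 is not s-gonal.
s = 10: P(10, 174) = 120582 and P(10, 175) = 121975; 121801 is not s-gonal.
Hits: s ∈ {4} → 1.

1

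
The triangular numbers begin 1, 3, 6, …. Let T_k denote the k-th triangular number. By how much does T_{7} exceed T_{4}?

18

7·8/2 = 28 and 4·5/2 = 10.
Difference: 28 − 10 = 18.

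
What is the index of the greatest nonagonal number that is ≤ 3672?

32

Solve n(7n−5)/2 ≤ 3672 for integer n.
n = 32 gives 3504 ≤ 3672, while n = 33 gives 3729 > 3672; so the answer is index 32.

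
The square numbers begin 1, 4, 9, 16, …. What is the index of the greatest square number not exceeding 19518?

Solve n² ≤ 19518 for integer n.
n = 139 gives 19321 ≤ 19518, while n = 140 gives 19600 > 19518; so the answer is index 139.

139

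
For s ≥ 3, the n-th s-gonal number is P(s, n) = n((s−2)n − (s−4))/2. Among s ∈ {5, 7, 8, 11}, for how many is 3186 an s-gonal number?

s = 5: P(5, 46) = 3151 and P(5, 47) = 3290; 3186 is not s-gonal.
s = 7: P(7, 36) = 3186. ✓
s = 8: P(8, 32) = 3008 and P(8, 33) = 3201; 3186 is not s-gonal.
s = 11: P(11, 27) = 3186. ✓
Hits: s ∈ {7, 11} → 2.

2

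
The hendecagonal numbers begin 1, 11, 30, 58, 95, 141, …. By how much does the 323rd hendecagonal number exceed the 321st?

5789

323·(9·323 − 7)/2 = 468350 and 321·(9·321 − 7)/2 = 462561.
Difference: 468350 − 462561 = 5789.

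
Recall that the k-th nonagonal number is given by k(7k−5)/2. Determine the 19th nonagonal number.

1216

The 19th nonagonal number is n(7n−5)/2 with n = 19.
19·(7·19 − 5)/2 = 19·128/2 = 19·64 = 1216.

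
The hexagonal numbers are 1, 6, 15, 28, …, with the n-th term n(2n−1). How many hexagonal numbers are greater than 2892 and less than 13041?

42

The n-th hexagonal number is n(2n−1).
Smallest index with value > 2892: n = 39 (giving 3003).
Largest index with value < 13041: n = 80 (giving 12720).
Indices 39 through 80: 42 terms.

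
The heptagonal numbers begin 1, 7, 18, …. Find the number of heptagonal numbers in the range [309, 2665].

The n-th heptagonal number is n(5n−3)/2.
Smallest index with value ≥ 309: n = 12 (giving 342).
Largest index with value ≤ 2665: n = 32 (giving 2512).
Indices 12 through 32: 21 terms.

21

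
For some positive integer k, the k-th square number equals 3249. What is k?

We need n² = 3249, so n = √3249 = 57.

57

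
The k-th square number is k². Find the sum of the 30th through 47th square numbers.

27165

Σ_{i=30}^{47} i² = 35720 − 8555 = 27165.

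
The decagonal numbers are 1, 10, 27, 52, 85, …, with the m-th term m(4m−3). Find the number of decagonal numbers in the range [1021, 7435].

The n-th decagonal number is n(4n−3).
Smallest index with value ≥ 1021: n = 17 (giving 1105).
Largest index with value ≤ 7435: n = 43 (giving 7267).
Indices 17 through 43: 27 terms.

27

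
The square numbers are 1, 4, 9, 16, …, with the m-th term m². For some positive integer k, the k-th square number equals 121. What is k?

We need n² = 121, so n = √121 = 11.
Check: 11² = 121. ✓

11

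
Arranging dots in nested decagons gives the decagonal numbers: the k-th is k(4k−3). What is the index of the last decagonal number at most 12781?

Solve n(4n−3) ≤ 12781 for integer n.
n = 56 gives 12376 ≤ 12781, while n = 57 gives 12825 > 12781; so the answer is index 56.

56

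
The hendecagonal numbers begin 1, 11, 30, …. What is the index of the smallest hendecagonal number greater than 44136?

100

Solve n(9n−7)/2 > 44136 for integer n.
The largest n with value ≤ 44136 is 99 (since 43758 ≤ 44136 < 44650), so the first above is n = 100, value 44650.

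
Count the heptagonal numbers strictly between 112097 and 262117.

112

The n-th heptagonal number is n(5n−3)/2.
Smallest index with value > 112097: n = 213 (giving 113103).
Largest index with value < 262117: n = 324 (giving 261954).
Indices 213 through 324: 112 terms.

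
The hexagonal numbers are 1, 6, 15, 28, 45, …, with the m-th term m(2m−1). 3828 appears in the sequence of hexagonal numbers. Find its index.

Set n(2n−1) = 3828, giving 2n² − n − 3828 = 0.
The discriminant is 1 + 8·3828 = 30625, and √30625 = 175.
So n = (1 + 175) / 4 = 176/4 = 44.
Check: 44·(2·44 − 1) = 3828. ✓

44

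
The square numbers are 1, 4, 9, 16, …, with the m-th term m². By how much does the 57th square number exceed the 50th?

749

57² = 3249 and 50² = 2500.
Difference: 3249 − 2500 = 749.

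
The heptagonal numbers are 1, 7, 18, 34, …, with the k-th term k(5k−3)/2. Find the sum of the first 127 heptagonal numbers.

Σ i(5i−3)/2 = (5Σi² − 3Σi) / 2 over i = 1..127.
Σi = 8128 and Σi² = 690880.
(5·690880 − 3·8128) / 2 = 3430016/2 = 1715008.

1715008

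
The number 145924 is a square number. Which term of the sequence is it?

382

We need n² = 145924, so n = √145924 = 382.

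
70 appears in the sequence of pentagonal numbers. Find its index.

7

Set n(3n−1)/2 = 70, giving 3n² − n − 140 = 0.
The discriminant is 1 + 24·70 = 1681, and √1681 = 41.
So n = (1 + 41) / 6 = 42/6 = 7.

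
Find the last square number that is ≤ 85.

81

Solve n² ≤ 85 for integer n.
n = 9 gives 81 ≤ 85, while n = 10 gives 100 > 85; so the answer is 81.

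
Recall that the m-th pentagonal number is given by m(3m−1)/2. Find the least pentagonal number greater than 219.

247

Solve n(3n−1)/2 > 219 for integer n.
The largest n with value ≤ 219 is 12 (since 210 ≤ 219 < 247), so the first above is n = 13, value 247.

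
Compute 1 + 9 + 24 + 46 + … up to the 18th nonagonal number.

Σ i(7i−5)/2 = (7Σi² − 5Σi) / 2 over i = 1..18.
Σi = 171 and Σi² = 2109.
(7·2109 − 5·171) / 2 = 13908/2 = 6954.

6954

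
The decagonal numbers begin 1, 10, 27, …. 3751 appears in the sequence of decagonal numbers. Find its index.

31

Set n(4n−3) = 3751, giving 4n² − 3n − 3751 = 0.
The discriminant is 9 + 16·3751 = 60025, and √60025 = 245.
So n = (3 + 245) / 8 = 248/8 = 31.
Check: 31·(4·31 − 3) = 3751. ✓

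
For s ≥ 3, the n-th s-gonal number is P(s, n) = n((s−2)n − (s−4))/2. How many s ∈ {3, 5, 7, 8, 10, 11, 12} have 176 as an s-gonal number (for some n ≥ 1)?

2

s = 3: P(3, 18) = 171 and P(3, 19) = 190; 176 is not s-gonal.
s = 5: P(5, 11) = 176. ✓
s = 7: P(7, 8) = 148 and P(7, 9) = 189; 176 is not s-gonal.
s = 8: P(8, 8) = 176. ✓
s = 10: P(10, 7) = 175 and P(10, 8) = 232; 176 is not s-gonal.
s = 11: P(11, 6) = 141 and P(11, 7) = 196; 176 is not s-gonal.
s = 12: P(12, 6) = 156 and P(12, 7) = 217; 176 is not s-gonal.
Hits: s ∈ {5, 8} → 2.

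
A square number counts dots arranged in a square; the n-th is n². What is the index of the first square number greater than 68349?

Solve n² > 68349 for integer n.
The largest n with value ≤ 68349 is 261 (since 68121 ≤ 68349 < 68644), so the first above is n = 262, value 68644.

262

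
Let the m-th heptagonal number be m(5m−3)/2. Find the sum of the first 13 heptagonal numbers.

1911

Σ i(5i−3)/2 = (5Σi² − 3Σi) / 2 over i = 1..13.
Σi = 91 and Σi² = 819.
(5·819 − 3·91) / 2 = 3822/2 = 1911.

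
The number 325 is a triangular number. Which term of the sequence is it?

25

Set n(n+1)/2 = 325, giving n² + n − 650 = 0.
So n = (-1 + 51) / 2 = 50/2 = 25.
Check: 25·26/2 = 325. ✓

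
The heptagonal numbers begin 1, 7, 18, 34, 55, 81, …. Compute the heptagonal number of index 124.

The 124th heptagonal number is n(5n−3)/2 with n = 124.
124·(5·124 − 3)/2 = 124·617/2 = 38254.

38254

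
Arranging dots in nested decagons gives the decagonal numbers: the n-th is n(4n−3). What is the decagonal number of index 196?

The 196th decagonal number is n(4n−3) with n = 196.
196·(4·196 − 3) = 196·781 = 153076.

153076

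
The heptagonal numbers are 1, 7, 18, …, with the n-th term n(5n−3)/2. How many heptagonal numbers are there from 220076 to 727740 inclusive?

243

The n-th heptagonal number is n(5n−3)/2.
Smallest index with value ≥ 220076: n = 297 (giving 220077).
Largest index with value ≤ 727740: n = 539 (giving 725494).
Indices 297 through 539: 243 terms.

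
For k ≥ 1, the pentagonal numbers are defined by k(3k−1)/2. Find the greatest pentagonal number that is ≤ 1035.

Solve n(3n−1)/2 ≤ 1035 for integer n.
n = 26 gives 1001 ≤ 1035, while n = 27 gives 1080 > 1035; so the answer is 1001.

1001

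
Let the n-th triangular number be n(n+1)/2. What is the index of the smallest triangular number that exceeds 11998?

Solve n(n+1)/2 > 11998 for integer n.
The largest n with value ≤ 11998 is 154 (since 11935 ≤ 11998 < 12090), so the first above is n = 155, value 12090.

155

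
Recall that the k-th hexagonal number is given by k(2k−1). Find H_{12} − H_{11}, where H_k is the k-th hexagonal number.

Consecutive hexagonal numbers differ by 4n − 3: here 4·12 − 3 = 45.

45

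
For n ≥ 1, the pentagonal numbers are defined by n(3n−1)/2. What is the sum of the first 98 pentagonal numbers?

Σ i(3i−1)/2 = (3Σi² − Σi) / 2 over i = 1..98.
Σi = 4851 and Σi² = 318549.
(3·318549 − 1·4851) / 2 = 950796/2 = 475398.

475398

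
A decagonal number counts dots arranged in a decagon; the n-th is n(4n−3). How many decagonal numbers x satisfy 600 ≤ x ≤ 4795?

The n-th decagonal number is n(4n−3).
Smallest index with value ≥ 600: n = 13 (giving 637).
Largest index with value ≤ 4795: n = 35 (giving 4795).
Indices 13 through 35: 23 terms.

23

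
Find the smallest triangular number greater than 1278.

Solve n(n+1)/2 > 1278 for integer n.
The largest n with value ≤ 1278 is 50 (since 1275 ≤ 1278 < 1326), so the first above is n = 51, value 1326.

1326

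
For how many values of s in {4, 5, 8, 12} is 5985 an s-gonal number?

s = 4: P(4, 77) = 5929 and P(4, 78) = 6084; 5985 is not s-gonal.
s = 5: P(5, 63) = 5922 and P(5, 64) = 6112; 5985 is not s-gonal.
s = 8: P(8, 45) = 5985. ✓
s = 12: P(12, 35) = 5985. ✓
Hits: s ∈ {8, 12} → 2.

2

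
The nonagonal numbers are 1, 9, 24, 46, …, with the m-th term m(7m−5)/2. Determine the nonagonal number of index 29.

The 29th nonagonal number is n(7n−5)/2 with n = 29.
29·(7·29 − 5)/2 = 29·198/2 = 29·99 = 2871.

2871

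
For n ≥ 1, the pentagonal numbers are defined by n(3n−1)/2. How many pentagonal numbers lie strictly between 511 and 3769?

32

The n-th pentagonal number is n(3n−1)/2.
Smallest index with value > 511: n = 19 (giving 532).
Largest index with value < 3769: n = 50 (giving 3725).
Indices 19 through 50: 32 terms.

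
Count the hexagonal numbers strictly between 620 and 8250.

47

The n-th hexagonal number is n(2n−1).
Smallest index with value > 620: n = 18 (giving 630).
Largest index with value < 8250: n = 64 (giving 8128).
Indices 18 through 64: 47 terms.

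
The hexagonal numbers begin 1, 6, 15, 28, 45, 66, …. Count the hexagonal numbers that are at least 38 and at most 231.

The n-th hexagonal number is n(2n−1).
Smallest index with value ≥ 38: n = 5 (giving 45).
Largest index with value ≤ 231: n = 11 (giving 231).
Indices 5 through 11: 7 terms.

7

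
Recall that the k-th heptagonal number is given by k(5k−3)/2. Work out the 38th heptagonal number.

3553

38·(5·38 − 3)/2 = 38·187/2 = 3553.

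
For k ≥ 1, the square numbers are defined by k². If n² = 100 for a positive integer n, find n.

We need n² = 100, so n = √100 = 10.

10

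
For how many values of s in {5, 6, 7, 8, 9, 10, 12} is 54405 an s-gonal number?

s = 5: P(5, 190) = 54055 and P(5, 191) = 54626; 54405 is not s-gonal.
s = 6: P(6, 165) = 54285 and P(6, 166) = 54946; 54405 is not s-gonal.
s = 7: P(7, 147) = 53802 and P(7, 148) = 54538; 54405 is not s-gonal.
s = 8: P(8, 135) = 54405. ✓
s = 9: P(9, 125) = 54375 and P(9, 126) = 55251; 54405 is not s-gonal.
s = 10: P(10, 117) = 54405. ✓
s = 12: P(12, 104) = 53664 and P(12, 105) = 54705; 54405 is not s-gonal.
Hits: s ∈ {8, 10} → 2.

2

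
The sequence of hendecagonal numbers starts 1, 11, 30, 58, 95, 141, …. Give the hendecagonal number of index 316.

448246

The 316th hendecagonal number is n(9n−7)/2 with n = 316.
316·(9·316 − 7)/2 = 316·2837/2 = 448246.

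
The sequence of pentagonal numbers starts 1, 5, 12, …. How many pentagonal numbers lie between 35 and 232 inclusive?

8

The n-th pentagonal number is n(3n−1)/2.
Smallest index with value ≥ 35: n = 5 (giving 35).
Largest index with value ≤ 232: n = 12 (giving 210).
Indices 5 through 12: 8 terms.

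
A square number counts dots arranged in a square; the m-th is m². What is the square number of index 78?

The 78th square number is n² with n = 78.
78² = 6084.

6084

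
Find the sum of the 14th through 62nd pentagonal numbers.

Σ i(3i−1)/2 = (3Σi² − Σi) / 2 over i = 14..62.
Σi = 1953 − 91 = 1862 and Σi² = 81375 − 819 = 80556.
(3·80556 − 1·1862) / 2 = 239806/2 = 119903.

119903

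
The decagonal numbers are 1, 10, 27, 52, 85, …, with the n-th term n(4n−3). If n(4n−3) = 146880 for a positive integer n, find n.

Set n(4n−3) = 146880, giving 4n² − 3n − 146880 = 0.
The discriminant is 9 + 16·146880 = 2350089, and √2350089 = 1533.
So n = (3 + 1533) / 8 = 1536/8 = 192.
Check: 192·(4·192 − 3) = 146880. ✓

192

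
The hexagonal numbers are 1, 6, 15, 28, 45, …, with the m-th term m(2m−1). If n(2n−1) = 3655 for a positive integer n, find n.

Set n(2n−1) = 3655, giving 2n² − n − 3655 = 0.
So n = (1 + 171) / 4 = 172/4 = 43.

43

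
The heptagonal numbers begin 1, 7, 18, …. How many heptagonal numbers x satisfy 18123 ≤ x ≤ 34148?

32

The n-th heptagonal number is n(5n−3)/2.
Smallest index with value ≥ 18123: n = 86 (giving 18361).
Largest index with value ≤ 34148: n = 117 (giving 34047).
Indices 86 through 117: 32 terms.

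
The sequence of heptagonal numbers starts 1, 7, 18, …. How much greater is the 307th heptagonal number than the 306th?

1531

Consecutive heptagonal numbers differ by 5n − 4: here 5·307 − 4 = 1531.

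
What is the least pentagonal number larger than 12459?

12650

Solve n(3n−1)/2 > 12459 for integer n.
The largest n with value ≤ 12459 is 91 (since 12376 ≤ 12459 < 12650), so the first above is n = 92, value 12650.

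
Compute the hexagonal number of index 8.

The 8th hexagonal number is n(2n−1) with n = 8.
8·(2·8 − 1) = 8·15 = 120.

120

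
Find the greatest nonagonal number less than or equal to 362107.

362089

Solve n(7n−5)/2 ≤ 362107 for integer n.
n = 322 gives 362089 ≤ 362107, while n = 323 gives 364344 > 362107; so the answer is 362089.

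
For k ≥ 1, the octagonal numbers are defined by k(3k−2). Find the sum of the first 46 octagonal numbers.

98371

Σ i(3i−2) = 3Σi² − 2Σi over i = 1..46.
Σi = 1081 and Σi² = 33511.
3·33511 − 2·1081 = 98371.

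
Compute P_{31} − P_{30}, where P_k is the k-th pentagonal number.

Consecutive pentagonal numbers differ by 3n − 2: here 3·31 − 2 = 91.

91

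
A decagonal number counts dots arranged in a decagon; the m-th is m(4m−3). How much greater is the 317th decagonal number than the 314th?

7563

317·(4·317 − 3) = 401005 and 314·(4·314 − 3) = 393442.
Difference: 401005 − 393442 = 7563.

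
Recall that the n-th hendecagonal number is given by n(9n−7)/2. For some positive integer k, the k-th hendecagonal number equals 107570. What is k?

155

Set n(9n−7)/2 = 107570, giving 9n² − 7n − 215140 = 0.
The discriminant is 49 + 72·107570 = 7745089, and √7745089 = 2783.
So n = (7 + 2783) / 18 = 2790/18 = 155.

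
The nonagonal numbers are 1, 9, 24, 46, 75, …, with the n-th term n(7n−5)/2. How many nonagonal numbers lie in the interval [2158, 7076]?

The n-th nonagonal number is n(7n−5)/2.
Smallest index with value ≥ 2158: n = 26 (giving 2301).
Largest index with value ≤ 7076: n = 45 (giving 6975).
Indices 26 through 45: 20 terms.

20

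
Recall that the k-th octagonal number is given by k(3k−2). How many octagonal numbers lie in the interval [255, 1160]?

The n-th octagonal number is n(3n−2).
Smallest index with value ≥ 255: n = 10 (giving 280).
Largest index with value ≤ 1160: n = 20 (giving 1160).
Indices 10 through 20: 11 terms.

11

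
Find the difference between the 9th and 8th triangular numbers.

Consecutive triangular numbers differ by n: T_{9} − T_{8} = 9.

9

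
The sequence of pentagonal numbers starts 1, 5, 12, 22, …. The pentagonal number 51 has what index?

6

Set n(3n−1)/2 = 51, giving 3n² − n − 102 = 0.
The discriminant is 1 + 24·51 = 1225, and √1225 = 35.
So n = (1 + 35) / 6 = 36/6 = 6.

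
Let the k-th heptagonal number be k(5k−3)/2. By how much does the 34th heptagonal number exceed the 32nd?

34·(5·34 − 3)/2 = 2839 and 32·(5·32 − 3)/2 = 2512.
Difference: 2839 − 2512 = 327.

327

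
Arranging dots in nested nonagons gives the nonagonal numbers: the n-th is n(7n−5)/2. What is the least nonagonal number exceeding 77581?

78375

Solve n(7n−5)/2 > 77581 for integer n.
The largest n with value ≤ 77581 is 149 (since 77331 ≤ 77581 < 78375), so the first above is n = 150, value 78375.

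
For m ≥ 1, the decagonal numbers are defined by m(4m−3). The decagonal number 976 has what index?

Set n(4n−3) = 976, giving 4n² − 3n − 976 = 0.
The discriminant is 9 + 16·976 = 15625, and √15625 = 125.
So n = (3 + 125) / 8 = 128/8 = 16.
Check: 16·(4·16 − 3) = 976. ✓

16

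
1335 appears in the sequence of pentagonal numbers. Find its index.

30

Set n(3n−1)/2 = 1335, giving 3n² − n − 2670 = 0.
The discriminant is 1 + 24·1335 = 32041, and √32041 = 179.
So n = (1 + 179) / 6 = 180/6 = 30.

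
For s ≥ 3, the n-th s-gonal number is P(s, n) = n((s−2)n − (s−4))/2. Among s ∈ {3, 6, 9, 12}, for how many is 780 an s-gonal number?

2

s = 3: P(3, 39) = 780. ✓
s = 6: P(6, 20) = 780. ✓
s = 9: P(9, 15) = 750 and P(9, 16) = 856; 780 is not s-gonal.
s = 12: P(12, 12) = 672 and P(12, 13) = 793; 780 is not s-gonal.
Hits: s ∈ {3, 6} → 2.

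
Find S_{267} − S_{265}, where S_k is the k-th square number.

267² = 71289 and 265² = 70225.
Difference: 71289 − 70225 = 1064.

1064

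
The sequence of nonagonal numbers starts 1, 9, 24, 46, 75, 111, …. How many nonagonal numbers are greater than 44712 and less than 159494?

100

The n-th nonagonal number is n(7n−5)/2.
Smallest index with value > 44712: n = 114 (giving 45201).
Largest index with value < 159494: n = 213 (giving 158259).
Indices 114 through 213: 100 terms.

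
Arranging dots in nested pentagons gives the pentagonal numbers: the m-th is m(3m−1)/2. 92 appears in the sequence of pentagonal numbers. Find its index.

Set n(3n−1)/2 = 92, giving 3n² − n − 184 = 0.
So n = (1 + 47) / 6 = 48/6 = 8.

8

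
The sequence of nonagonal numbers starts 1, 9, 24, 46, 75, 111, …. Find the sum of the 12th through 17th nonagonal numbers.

4259

Σ i(7i−5)/2 = (7Σi² − 5Σi) / 2 over i = 12..17.
Σi = 153 − 66 = 87 and Σi² = 1785 − 506 = 1279.
(7·1279 − 5·87) / 2 = 8518/2 = 4259.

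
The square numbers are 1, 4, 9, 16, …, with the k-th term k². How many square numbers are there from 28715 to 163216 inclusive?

235

The n-th square number is n².
Smallest index with value ≥ 28715: n = 170 (giving 28900).
Largest index with value ≤ 163216: n = 404 (giving 163216).
Indices 170 through 404: 235 terms.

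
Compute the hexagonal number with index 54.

5778

54·(2·54 − 1) = 54·107 = 5778.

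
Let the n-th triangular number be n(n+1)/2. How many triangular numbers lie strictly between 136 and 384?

11

The n-th triangular number is n(n+1)/2.
Smallest index with value > 136: n = 17 (giving 153).
Largest index with value < 384: n = 27 (giving 378).
Indices 17 through 27: 11 terms.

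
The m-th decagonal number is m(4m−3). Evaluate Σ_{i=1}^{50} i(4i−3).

Σ i(4i−3) = 4Σi² − 3Σi over i = 1..50.
Σi = 1275 and Σi² = 42925.
4·42925 − 3·1275 = 167875.

167875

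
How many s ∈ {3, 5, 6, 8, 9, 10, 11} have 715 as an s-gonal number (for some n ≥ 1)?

s = 3: P(3, 37) = 703 and P(3, 38) = 741; 715 is not s-gonal.
s = 5: P(5, 22) = 715. ✓
s = 6: P(6, 19) = 703 and P(6, 20) = 780; 715 is not s-gonal.
s = 8: P(8, 15) = 645 and P(8, 16) = 736; 715 is not s-gonal.
s = 9: P(9, 14) = 651 and P(9, 15) = 750; 715 is not s-gonal.
s = 10: P(10, 13) = 637 and P(10, 14) = 742; 715 is not s-gonal.
s = 11: P(11, 13) = 715. ✓
Hits: s ∈ {5, 11} → 2.

2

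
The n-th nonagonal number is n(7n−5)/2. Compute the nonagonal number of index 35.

The 35th nonagonal number is n(7n−5)/2 with n = 35.
35·(7·35 − 5)/2 = 35·240/2 = 35·120 = 4200.

4200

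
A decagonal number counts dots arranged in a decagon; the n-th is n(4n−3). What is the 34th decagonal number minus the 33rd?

Consecutive decagonal numbers differ by 8n − 7: here 8·34 − 7 = 265.

265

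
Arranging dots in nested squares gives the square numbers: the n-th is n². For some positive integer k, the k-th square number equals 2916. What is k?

We need n² = 2916, so n = √2916 = 54.

54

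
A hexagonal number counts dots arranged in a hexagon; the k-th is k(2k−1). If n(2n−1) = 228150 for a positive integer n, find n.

338

Set n(2n−1) = 228150, giving 2n² − n − 228150 = 0.
So n = (1 + 1351) / 4 = 1352/4 = 338.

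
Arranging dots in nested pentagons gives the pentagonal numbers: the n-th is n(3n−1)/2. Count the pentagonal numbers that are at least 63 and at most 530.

The n-th pentagonal number is n(3n−1)/2.
Smallest index with value ≥ 63: n = 7 (giving 70).
Largest index with value ≤ 530: n = 18 (giving 477).
Indices 7 through 18: 12 terms.

12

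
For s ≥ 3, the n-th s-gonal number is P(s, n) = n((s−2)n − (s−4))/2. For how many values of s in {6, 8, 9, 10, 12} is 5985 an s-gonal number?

2

s = 6: P(6, 54) = 5778 and P(6, 55) = 5995; 5985 is not s-gonal.
s = 8: P(8, 45) = 5985. ✓
s = 9: P(9, 41) = 5781 and P(9, 42) = 6069; 5985 is not s-gonal.
s = 10: P(10, 39) = 5967 and P(10, 40) = 6280; 5985 is not s-gonal.
s = 12: P(12, 35) = 5985. ✓
Hits: s ∈ {8, 12} → 2.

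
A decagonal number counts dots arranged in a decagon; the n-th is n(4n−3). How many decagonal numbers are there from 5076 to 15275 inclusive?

27

The n-th decagonal number is n(4n−3).
Smallest index with value ≥ 5076: n = 36 (giving 5076).
Largest index with value ≤ 15275: n = 62 (giving 15190).
Indices 36 through 62: 27 terms.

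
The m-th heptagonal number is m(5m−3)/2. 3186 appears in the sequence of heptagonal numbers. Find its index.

Set n(5n−3)/2 = 3186, giving 5n² − 3n − 6372 = 0.
So n = (3 + 357) / 10 = 360/10 = 36.

36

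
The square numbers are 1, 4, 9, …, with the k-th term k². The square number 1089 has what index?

We need n² = 1089, so n = √1089 = 33.

33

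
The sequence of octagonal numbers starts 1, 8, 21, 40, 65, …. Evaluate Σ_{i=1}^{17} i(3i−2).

Σ i(3i−2) = 3Σi² − 2Σi over i = 1..17.
Σi = 153 and Σi² = 1785.
3·1785 − 2·153 = 5049.

5049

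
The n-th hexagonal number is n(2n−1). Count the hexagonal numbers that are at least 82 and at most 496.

The n-th hexagonal number is n(2n−1).
Smallest index with value ≥ 82: n = 7 (giving 91).
Largest index with value ≤ 496: n = 16 (giving 496).
Indices 7 through 16: 10 terms.

10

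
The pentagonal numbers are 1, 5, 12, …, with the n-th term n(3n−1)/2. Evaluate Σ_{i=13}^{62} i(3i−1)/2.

120150

Σ i(3i−1)/2 = (3Σi² − Σi) / 2 over i = 13..62.
Σi = 1953 − 78 = 1875 and Σi² = 81375 − 650 = 80725.
(3·80725 − 1·1875) / 2 = 240300/2 = 120150.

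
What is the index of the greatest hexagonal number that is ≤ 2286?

34

Solve n(2n−1) ≤ 2286 for integer n.
n = 34 gives 2278 ≤ 2286, while n = 35 gives 2415 > 2286; so the answer is index 34.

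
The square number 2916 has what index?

54

We need n² = 2916, so n = √2916 = 54.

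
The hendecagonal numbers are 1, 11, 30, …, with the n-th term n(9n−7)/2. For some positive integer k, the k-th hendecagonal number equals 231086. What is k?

Set n(9n−7)/2 = 231086, giving 9n² − 7n − 462172 = 0.
The discriminant is 49 + 72·231086 = 16638241, and √16638241 = 4079.
So n = (7 + 4079) / 18 = 4086/18 = 227.

227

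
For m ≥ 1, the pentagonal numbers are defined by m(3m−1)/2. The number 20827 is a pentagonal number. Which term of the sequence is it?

Set n(3n−1)/2 = 20827, giving 3n² − n − 41654 = 0.
The discriminant is 1 + 24·20827 = 499849, and √499849 = 707.
So n = (1 + 707) / 6 = 708/6 = 118.

118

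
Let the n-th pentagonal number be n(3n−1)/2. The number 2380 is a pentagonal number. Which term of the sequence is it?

Set n(3n−1)/2 = 2380, giving 3n² − n − 4760 = 0.
The discriminant is 1 + 24·2380 = 57121, and √57121 = 239.
So n = (1 + 239) / 6 = 240/6 = 40.
Check: 40·(3·40 − 1)/2 = 2380. ✓

40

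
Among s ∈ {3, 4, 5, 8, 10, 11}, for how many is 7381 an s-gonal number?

1

s = 3: P(3, 121) = 7381. ✓
s = 4: P(4, 85) = 7225 and P(4, 86) = 7396; 7381 is not s-gonal.
s = 5: P(5, 70) = 7315 and P(5, 71) = 7526; 7381 is not s-gonal.
s = 8: P(8, 49) = 7105 and P(8, 50) = 7400; 7381 is not s-gonal.
s = 10: P(10, 43) = 7267 and P(10, 44) = 7612; 7381 is not s-gonal.
s = 11: P(11, 40) = 7060 and P(11, 41) = 7421; 7381 is not s-gonal.
Hits: s ∈ {3} → 1.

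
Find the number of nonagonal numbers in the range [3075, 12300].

30

The n-th nonagonal number is n(7n−5)/2.
Smallest index with value ≥ 3075: n = 30 (giving 3075).
Largest index with value ≤ 12300: n = 59 (giving 12036).
Indices 30 through 59: 30 terms.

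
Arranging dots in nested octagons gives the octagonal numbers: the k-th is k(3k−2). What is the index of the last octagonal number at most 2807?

30

Solve n(3n−2) ≤ 2807 for integer n.
n = 30 gives 2640 ≤ 2807, while n = 31 gives 2821 > 2807; so the answer is index 30.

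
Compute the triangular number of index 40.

820

The 40th triangular number is n(n+1)/2 with n = 40.
40·41/2 = 1640/2 = 820.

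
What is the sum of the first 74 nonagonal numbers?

475450

Σ i(7i−5)/2 = (7Σi² − 5Σi) / 2 over i = 1..74.
Σi = 2775 and Σi² = 137825.
(7·137825 − 5·2775) / 2 = 950900/2 = 475450.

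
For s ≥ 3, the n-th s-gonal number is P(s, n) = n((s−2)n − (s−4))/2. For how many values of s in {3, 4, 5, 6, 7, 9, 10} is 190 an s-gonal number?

2

s = 3: P(3, 19) = 190. ✓
s = 4: P(4, 13) = 169 and P(4, 14) = 196; 190 is not s-gonal.
s = 5: P(5, 11) = 176 and P(5, 12) = 210; 190 is not s-gonal.
s = 6: P(6, 10) = 190. ✓
s = 7: P(7, 9) = 189 and P(7, 10) = 235; 190 is not s-gonal.
s = 9: P(9, 7) = 154 and P(9, 8) = 204; 190 is not s-gonal.
s = 10: P(10, 7) = 175 and P(10, 8) = 232; 190 is not s-gonal.
Hits: s ∈ {3, 6} → 2.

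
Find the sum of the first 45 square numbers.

Σ_{i=1}^{45} i² = 45·46·91/6 = 31395.

31395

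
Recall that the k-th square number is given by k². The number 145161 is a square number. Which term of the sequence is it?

381

We need n² = 145161, so n = √145161 = 381.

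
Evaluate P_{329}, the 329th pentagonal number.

162197

329·(3·329 − 1)/2 = 329·986/2 = 329·493 = 162197.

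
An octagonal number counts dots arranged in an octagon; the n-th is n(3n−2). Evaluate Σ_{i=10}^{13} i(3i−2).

Σ i(3i−2) = 3Σi² − 2Σi over i = 10..13.
Σi = 91 − 45 = 46 and Σi² = 819 − 285 = 534.
3·534 − 2·46 = 1510.

1510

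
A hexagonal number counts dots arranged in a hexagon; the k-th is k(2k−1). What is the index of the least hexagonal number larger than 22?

4

Solve n(2n−1) > 22 for integer n.
The largest n with value ≤ 22 is 3 (since 15 ≤ 22 < 28), so the first above is n = 4, value 28.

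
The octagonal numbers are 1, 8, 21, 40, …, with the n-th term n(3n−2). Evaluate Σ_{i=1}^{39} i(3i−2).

60060

Σ i(3i−2) = 3Σi² − 2Σi over i = 1..39.
Σi = 780 and Σi² = 20540.
3·20540 − 2·780 = 60060.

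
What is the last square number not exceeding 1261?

1225

Solve n² ≤ 1261 for integer n.
n = 35 gives 1225 ≤ 1261, while n = 36 gives 1296 > 1261; so the answer is 1225.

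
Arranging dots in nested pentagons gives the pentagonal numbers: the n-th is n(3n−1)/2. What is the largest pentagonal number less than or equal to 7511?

7315

Solve n(3n−1)/2 ≤ 7511 for integer n.
n = 70 gives 7315 ≤ 7511, while n = 71 gives 7526 > 7511; so the answer is 7315.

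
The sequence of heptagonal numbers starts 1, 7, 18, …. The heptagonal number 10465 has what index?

Set n(5n−3)/2 = 10465, giving 5n² − 3n − 20930 = 0.
So n = (3 + 647) / 10 = 650/10 = 65.
Check: 65·(5·65 − 3)/2 = 10465. ✓

65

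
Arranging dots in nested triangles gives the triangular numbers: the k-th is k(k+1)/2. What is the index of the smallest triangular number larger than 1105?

Solve n(n+1)/2 > 1105 for integer n.
The largest n with value ≤ 1105 is 46 (since 1081 ≤ 1105 < 1128), so the first above is n = 47, value 1128.

47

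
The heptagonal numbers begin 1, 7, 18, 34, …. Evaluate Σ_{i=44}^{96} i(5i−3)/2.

674690

Σ i(5i−3)/2 = (5Σi² − 3Σi) / 2 over i = 44..96.
Σi = 4656 − 946 = 3710 and Σi² = 299536 − 27434 = 272102.
(5·272102 − 3·3710) / 2 = 1349380/2 = 674690.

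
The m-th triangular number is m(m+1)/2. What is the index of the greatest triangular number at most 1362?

Solve n(n+1)/2 ≤ 1362 for integer n.
n = 51 gives 1326 ≤ 1362, while n = 52 gives 1378 > 1362; so the answer is index 51.

51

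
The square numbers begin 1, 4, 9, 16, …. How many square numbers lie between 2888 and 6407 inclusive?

27

The n-th square number is n².
Smallest index with value ≥ 2888: n = 54 (giving 2916).
Largest index with value ≤ 6407: n = 80 (giving 6400).
Indices 54 through 80: 27 terms.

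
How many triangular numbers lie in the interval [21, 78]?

7

The n-th triangular number is n(n+1)/2.
Smallest index with value ≥ 21: n = 6 (giving 21).
Largest index with value ≤ 78: n = 12 (giving 78).
Indices 6 through 12: 7 terms.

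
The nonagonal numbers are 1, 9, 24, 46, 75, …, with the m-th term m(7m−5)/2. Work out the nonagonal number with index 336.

The 336th nonagonal number is n(7n−5)/2 with n = 336.
336·(7·336 − 5)/2 = 336·2347/2 = 394296.

394296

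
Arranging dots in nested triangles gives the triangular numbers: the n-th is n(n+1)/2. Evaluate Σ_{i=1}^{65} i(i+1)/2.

47905

Σ i(i+1)/2 = (Σi² + Σi) / 2 over i = 1..65.
Σi = 2145 and Σi² = 93665.
(1·93665 + 1·2145) / 2 = 95810/2 = 47905.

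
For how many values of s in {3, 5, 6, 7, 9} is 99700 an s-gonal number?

s = 3: P(3, 446) = 99681 and P(3, 447) = 100128; 99700 is not s-gonal.
s = 5: P(5, 257) = 98945 and P(5, 258) = 99717; 99700 is not s-gonal.
s = 6: P(6, 223) = 99235 and P(6, 224) = 100128; 99700 is not s-gonal.
s = 7: P(7, 200) = 99700. ✓
s = 9: P(9, 169) = 99541 and P(9, 170) = 100725; 99700 is not s-gonal.
Hits: s ∈ {7} → 1.

1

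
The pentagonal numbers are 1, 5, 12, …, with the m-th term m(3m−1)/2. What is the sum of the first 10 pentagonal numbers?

550

Σ i(3i−1)/2 = (3Σi² − Σi) / 2 over i = 1..10.
Σi = 55 and Σi² = 385.
(3·385 − 1·55) / 2 = 1100/2 = 550.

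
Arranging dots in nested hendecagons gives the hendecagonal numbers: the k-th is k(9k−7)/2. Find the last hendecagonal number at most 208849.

Solve n(9n−7)/2 ≤ 208849 for integer n.
n = 215 gives 207260 ≤ 208849, while n = 216 gives 209196 > 208849; so the answer is 207260.

207260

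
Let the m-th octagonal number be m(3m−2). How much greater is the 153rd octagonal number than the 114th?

153·(3·153 − 2) = 69921 and 114·(3·114 − 2) = 38760.
Difference: 69921 − 38760 = 31161.

31161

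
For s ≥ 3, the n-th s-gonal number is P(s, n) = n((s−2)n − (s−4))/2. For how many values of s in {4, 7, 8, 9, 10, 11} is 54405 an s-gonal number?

2

s = 4: P(4, 233) = 54289 and P(4, 234) = 54756; 54405 is not s-gonal.
s = 7: P(7, 147) = 53802 and P(7, 148) = 54538; 54405 is not s-gonal.
s = 8: P(8, 135) = 54405. ✓
s = 9: P(9, 125) = 54375 and P(9, 126) = 55251; 54405 is not s-gonal.
s = 10: P(10, 117) = 54405. ✓
s = 11: P(11, 110) = 54065 and P(11, 111) = 55056; 54405 is not s-gonal.
Hits: s ∈ {8, 10} → 2.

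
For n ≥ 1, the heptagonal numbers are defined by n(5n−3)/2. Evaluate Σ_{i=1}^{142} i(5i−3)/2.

Σ i(5i−3)/2 = (5Σi² − 3Σi) / 2 over i = 1..142.
Σi = 10153 and Σi² = 964535.
(5·964535 − 3·10153) / 2 = 4792216/2 = 2396108.

2396108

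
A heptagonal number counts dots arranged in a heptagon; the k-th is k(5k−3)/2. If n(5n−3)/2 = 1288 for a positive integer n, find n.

Set n(5n−3)/2 = 1288, giving 5n² − 3n − 2576 = 0.
The discriminant is 9 + 40·1288 = 51529, and √51529 = 227.
So n = (3 + 227) / 10 = 230/10 = 23.

23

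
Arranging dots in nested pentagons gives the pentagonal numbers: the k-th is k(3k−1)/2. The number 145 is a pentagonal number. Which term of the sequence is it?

10

Set n(3n−1)/2 = 145, giving 3n² − n − 290 = 0.
The discriminant is 1 + 24·145 = 3481, and √3481 = 59.
So n = (1 + 59) / 6 = 60/6 = 10.
Check: 10·(3·10 − 1)/2 = 145. ✓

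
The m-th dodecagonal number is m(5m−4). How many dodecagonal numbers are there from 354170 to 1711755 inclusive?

The n-th dodecagonal number is n(5n−4).
Smallest index with value ≥ 354170: n = 267 (giving 355377).
Largest index with value ≤ 1711755: n = 585 (giving 1708785).
Indices 267 through 585: 319 terms.

319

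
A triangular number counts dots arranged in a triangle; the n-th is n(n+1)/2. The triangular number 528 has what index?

Set n(n+1)/2 = 528, giving n² + n − 1056 = 0.
The discriminant is 1 + 8·528 = 4225, and √4225 = 65.
So n = (-1 + 65) / 2 = 64/2 = 32.

32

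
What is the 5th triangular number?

15

5·6/2 = 30/2 = 15.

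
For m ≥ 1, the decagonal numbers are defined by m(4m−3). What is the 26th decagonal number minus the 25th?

Consecutive decagonal numbers differ by 8n − 7: here 8·26 − 7 = 201.

201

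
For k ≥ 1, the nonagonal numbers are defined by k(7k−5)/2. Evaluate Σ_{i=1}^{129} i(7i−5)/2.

Σ i(7i−5)/2 = (7Σi² − 5Σi) / 2 over i = 1..129.
Σi = 8385 and Σi² = 723905.
(7·723905 − 5·8385) / 2 = 5025410/2 = 2512705.

2512705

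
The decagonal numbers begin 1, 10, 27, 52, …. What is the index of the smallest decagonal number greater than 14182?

60

Solve n(4n−3) > 14182 for integer n.
The largest n with value ≤ 14182 is 59 (since 13747 ≤ 14182 < 14220), so the first above is n = 60, value 14220.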